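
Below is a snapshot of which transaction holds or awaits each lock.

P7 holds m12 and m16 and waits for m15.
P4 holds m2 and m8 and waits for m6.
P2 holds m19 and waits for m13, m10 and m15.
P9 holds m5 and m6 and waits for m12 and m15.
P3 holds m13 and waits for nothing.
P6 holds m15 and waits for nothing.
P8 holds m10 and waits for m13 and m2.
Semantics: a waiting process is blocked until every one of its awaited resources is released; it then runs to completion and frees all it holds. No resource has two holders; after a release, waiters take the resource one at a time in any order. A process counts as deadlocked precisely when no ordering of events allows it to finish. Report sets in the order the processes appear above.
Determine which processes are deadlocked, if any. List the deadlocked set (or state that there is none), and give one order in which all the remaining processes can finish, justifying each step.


The deadlocked set is empty.
Key observation: all waits point, directly or indirectly, at processes that can finish, so nothing is permanently blocked.
The rest can finish in the order P6, P3, P7, P9, P4, P8, P2.
Check, step by step:
  run P6 (it waits on nothing); releases m15
  run P3 (it waits on nothing); releases m13
  P7: everything it awaited (m15) is free; runs, freeing m12 and m16
  P9: everything it awaited (m12 and m15) is free; runs, freeing m5 and m6
  P4: everything it awaited (m6) is free; runs, freeing m2 and m8
  P8: everything it awaited (m13 and m2) is free; runs, freeing m10
  P2: everything it awaited (m13, m10 and m15) is free; runs, freeing m19


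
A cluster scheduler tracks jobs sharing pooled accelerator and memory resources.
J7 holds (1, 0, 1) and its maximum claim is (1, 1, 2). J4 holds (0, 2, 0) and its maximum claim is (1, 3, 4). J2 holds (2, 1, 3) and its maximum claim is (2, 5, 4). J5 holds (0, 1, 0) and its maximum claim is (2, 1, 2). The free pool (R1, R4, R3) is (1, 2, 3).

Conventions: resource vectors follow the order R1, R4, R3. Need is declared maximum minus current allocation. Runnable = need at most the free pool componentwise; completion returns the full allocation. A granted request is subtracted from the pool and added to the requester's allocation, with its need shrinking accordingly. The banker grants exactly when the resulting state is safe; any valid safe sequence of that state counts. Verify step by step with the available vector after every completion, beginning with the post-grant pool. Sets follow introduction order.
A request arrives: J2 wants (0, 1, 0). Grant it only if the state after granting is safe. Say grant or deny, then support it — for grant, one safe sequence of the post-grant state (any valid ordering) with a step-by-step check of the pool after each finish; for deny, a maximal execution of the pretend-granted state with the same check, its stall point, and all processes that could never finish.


GRANT — the state after the grant stays safe, e.g. via J7, J5, J4, J2.
Key observation: (1, 1, 3) free after granting still covers J7 first, and each release covers the next.
Check on the post-grant state, step by step:
  pool = (1, 1, 3)
  run J7 (needs (0, 1, 1), free (1, 1, 3)); after release of (1, 0, 1) the pool is (2, 1, 4)
  run J5 (needs (2, 0, 2), free (2, 1, 4)); after release of (0, 1, 0) the pool is (2, 2, 4)
  run J4 (needs (1, 1, 4), free (2, 2, 4)); after release of (0, 2, 0) the pool is (2, 4, 4)
  run J2 (needs (0, 3, 1), free (2, 4, 4)); after release of (2, 2, 3) the pool is (4, 6, 7)


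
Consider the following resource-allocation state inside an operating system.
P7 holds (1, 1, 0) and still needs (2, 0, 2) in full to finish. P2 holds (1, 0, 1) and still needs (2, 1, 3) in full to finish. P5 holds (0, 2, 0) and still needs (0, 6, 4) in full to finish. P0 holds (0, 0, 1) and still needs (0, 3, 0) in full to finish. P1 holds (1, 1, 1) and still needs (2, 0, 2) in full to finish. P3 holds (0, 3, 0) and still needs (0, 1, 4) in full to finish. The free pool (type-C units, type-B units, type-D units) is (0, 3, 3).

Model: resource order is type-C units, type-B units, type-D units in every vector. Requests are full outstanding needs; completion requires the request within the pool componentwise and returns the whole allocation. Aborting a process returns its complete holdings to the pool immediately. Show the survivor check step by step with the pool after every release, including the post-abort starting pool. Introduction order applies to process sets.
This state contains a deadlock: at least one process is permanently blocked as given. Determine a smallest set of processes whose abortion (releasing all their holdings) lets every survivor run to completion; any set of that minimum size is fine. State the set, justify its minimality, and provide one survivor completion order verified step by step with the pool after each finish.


The answer: abort P7 and P1.
Key observation: before aborting P7 and P1, P2 was permanently blocked — no order could ever run it; afterwards it completes at step 4.
Why nothing smaller works — every single abort fails: P7 alone leaves P2 blocked (short on type-C units); P2 alone leaves P7 blocked (short on type-C units); P5 alone leaves P7 blocked (short on type-C units); P0 alone leaves P7 blocked (short on type-C units); P1 alone leaves P7 blocked (short on type-C units); P3 alone leaves P7 blocked (short on type-C units).
The survivors complete as P0, P3, P5, P2. Verifying each step (starting from the post-abort pool):
  pool = (2, 5, 4)
  P0 needs (0, 3, 0) <= (2, 5, 4) -> finishes; pool += (0, 0, 1) = (2, 5, 5)
  P3 needs (0, 1, 4) <= (2, 5, 5) -> finishes; pool += (0, 3, 0) = (2, 8, 5)
  P5 needs (0, 6, 4) <= (2, 8, 5) -> finishes; pool += (0, 2, 0) = (2, 10, 5)
  P2 needs (2, 1, 3) <= (2, 10, 5) -> finishes; pool += (1, 0, 1) = (3, 10, 6)


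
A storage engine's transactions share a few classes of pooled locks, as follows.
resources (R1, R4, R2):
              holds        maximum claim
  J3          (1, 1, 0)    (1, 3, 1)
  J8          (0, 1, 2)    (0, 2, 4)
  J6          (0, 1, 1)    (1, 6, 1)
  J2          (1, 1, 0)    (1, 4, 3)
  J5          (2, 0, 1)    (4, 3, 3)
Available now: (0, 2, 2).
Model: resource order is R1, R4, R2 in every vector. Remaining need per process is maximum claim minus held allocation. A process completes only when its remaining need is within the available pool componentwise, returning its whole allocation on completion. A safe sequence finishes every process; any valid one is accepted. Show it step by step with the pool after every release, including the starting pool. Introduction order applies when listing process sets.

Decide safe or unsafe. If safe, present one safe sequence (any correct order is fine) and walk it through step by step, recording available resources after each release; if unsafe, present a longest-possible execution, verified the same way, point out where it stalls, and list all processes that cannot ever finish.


The state is SAFE; one workable sequence: J3, J8, J2, J6, J5.
Key observation: J3 marks the first exact bind of the order: its need (0, 2, 1) fits the free (0, 2, 2) with zero slack on a requested resource.
Check, step by step:
  pool = (0, 2, 2)
  J3: need (0, 2, 1) fits (0, 2, 2); releases (1, 1, 0), pool now (1, 3, 2)
  J8: need (0, 1, 2) fits (1, 3, 2); releases (0, 1, 2), pool now (1, 4, 4)
  J2: need (0, 3, 3) fits (1, 4, 4); releases (1, 1, 0), pool now (2, 5, 4)
  J6: need (1, 5, 0) fits (2, 5, 4); releases (0, 1, 1), pool now (2, 6, 5)
  J5: need (2, 3, 2) fits (2, 6, 5); releases (2, 0, 1), pool now (4, 6, 6)


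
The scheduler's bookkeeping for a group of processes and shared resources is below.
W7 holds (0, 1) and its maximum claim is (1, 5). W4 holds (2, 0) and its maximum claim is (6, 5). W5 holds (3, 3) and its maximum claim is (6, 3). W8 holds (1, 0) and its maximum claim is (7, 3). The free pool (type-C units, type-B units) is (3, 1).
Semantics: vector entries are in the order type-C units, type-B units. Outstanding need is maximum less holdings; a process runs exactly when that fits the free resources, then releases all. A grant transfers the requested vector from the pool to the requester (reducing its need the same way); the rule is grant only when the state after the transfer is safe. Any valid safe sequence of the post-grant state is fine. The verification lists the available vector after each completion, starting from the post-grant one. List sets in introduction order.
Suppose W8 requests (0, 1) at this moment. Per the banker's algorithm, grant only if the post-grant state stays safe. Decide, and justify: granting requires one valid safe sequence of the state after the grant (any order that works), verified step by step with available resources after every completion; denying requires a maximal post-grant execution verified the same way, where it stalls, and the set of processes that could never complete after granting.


GRANT — the state after the grant stays safe, e.g. via W5, W8, W7, W4.
Key observation: the transfer keeps a workable pool ((3, 0)); W5 starts the safe sequence.
Step-by-step check of the post-grant state:
  pool = (3, 0)
  W5: need (3, 0) fits (3, 0); releases (3, 3), pool now (6, 3)
  W8: need (6, 2) fits (6, 3); releases (1, 1), pool now (7, 4)
  W7: need (1, 4) fits (7, 4); releases (0, 1), pool now (7, 5)
  W4: need (4, 5) fits (7, 5); releases (2, 0), pool now (9, 5)


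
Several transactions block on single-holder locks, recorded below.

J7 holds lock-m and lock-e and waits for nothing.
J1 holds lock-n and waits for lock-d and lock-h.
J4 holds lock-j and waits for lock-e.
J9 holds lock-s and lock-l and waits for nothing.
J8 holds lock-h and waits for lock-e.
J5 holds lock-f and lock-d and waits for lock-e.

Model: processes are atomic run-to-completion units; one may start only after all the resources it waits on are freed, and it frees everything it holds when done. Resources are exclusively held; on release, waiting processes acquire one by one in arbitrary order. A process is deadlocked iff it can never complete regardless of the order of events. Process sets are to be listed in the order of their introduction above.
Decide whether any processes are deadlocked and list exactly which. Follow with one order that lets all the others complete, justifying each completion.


The deadlocked set is empty.
Key observation: although several processes wait, no cycle exists — each chain bottoms out at a free runner.
One completion order for the rest: J7, J4, J9, J5, J8, J1.
Walking it through:
  run J7 (it waits on nothing); releases lock-m and lock-e
  J4: everything it awaited (lock-e) is free; runs, freeing lock-j
  run J9 (it waits on nothing); releases lock-s and lock-l
  J5: everything it awaited (lock-e) is free; runs, freeing lock-f and lock-d
  J8: everything it awaited (lock-e) is free; runs, freeing lock-h
  J1: everything it awaited (lock-d and lock-h) is free; runs, freeing lock-n


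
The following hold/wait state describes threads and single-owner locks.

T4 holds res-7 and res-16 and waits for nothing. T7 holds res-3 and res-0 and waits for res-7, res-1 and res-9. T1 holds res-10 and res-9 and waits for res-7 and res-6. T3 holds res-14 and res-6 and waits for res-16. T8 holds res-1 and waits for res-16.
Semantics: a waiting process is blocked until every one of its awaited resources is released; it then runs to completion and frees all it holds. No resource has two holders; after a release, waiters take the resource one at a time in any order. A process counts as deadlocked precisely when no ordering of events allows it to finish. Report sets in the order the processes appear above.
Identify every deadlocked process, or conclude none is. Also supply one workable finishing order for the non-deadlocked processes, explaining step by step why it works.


No process is deadlocked.
Key observation: every chain of waits terminates; starting from the processes that wait on nothing, all the rest unlock in turn.
The rest can finish in the order T4, T8, T3, T1, T7.
Check, step by step:
  T4: no waits; runs immediately, freeing res-7 and res-16
  T8 waits on res-16 — all released -> runs and releases res-1
  T3 waits on res-16 — all released -> runs and releases res-14 and res-6
  T1 waits on res-7 and res-6 — all released -> runs and releases res-10 and res-9
  T7 waits on res-7, res-1 and res-9 — all released -> runs and releases res-3 and res-0


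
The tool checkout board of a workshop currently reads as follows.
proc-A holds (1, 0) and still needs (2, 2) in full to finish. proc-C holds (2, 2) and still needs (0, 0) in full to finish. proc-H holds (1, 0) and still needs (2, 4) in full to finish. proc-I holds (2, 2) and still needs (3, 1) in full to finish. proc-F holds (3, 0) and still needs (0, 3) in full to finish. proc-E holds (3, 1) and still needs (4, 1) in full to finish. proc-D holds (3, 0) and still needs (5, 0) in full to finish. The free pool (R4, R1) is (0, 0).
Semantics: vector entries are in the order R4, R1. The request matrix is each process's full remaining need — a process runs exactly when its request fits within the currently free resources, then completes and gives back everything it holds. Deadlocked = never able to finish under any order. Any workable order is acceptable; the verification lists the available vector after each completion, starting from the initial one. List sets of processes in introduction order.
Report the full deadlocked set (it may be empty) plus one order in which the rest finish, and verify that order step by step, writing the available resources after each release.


No process is deadlocked.
Key observation: proc-C can run right away; the returned allocation unlocks the remaining processes in turn.
A valid finishing order for the others: proc-C, proc-A, proc-I, proc-F, proc-H, proc-D, proc-E. Step-by-step check:
  pool = (0, 0)
  proc-C: need (0, 0) fits (0, 0); releases (2, 2), pool now (2, 2)
  proc-A: need (2, 2) fits (2, 2); releases (1, 0), pool now (3, 2)
  proc-I: need (3, 1) fits (3, 2); releases (2, 2), pool now (5, 4)
  proc-F: need (0, 3) fits (5, 4); releases (3, 0), pool now (8, 4)
  proc-H: need (2, 4) fits (8, 4); releases (1, 0), pool now (9, 4)
  proc-D: need (5, 0) fits (9, 4); releases (3, 0), pool now (12, 4)
  proc-E: need (4, 1) fits (12, 4); releases (3, 1), pool now (15, 5)


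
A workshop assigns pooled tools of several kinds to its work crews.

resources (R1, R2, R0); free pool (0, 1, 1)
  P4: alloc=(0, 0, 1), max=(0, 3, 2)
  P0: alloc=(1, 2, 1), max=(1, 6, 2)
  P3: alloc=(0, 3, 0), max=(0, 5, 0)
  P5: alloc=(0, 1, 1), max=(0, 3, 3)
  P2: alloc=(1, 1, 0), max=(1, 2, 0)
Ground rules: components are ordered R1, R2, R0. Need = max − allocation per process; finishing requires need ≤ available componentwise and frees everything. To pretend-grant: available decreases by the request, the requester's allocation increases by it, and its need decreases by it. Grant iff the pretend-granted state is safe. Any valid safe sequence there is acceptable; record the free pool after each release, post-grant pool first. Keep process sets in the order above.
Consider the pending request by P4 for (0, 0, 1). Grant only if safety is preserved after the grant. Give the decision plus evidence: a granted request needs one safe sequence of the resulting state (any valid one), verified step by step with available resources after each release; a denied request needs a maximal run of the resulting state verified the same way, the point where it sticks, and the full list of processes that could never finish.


GRANT: granting preserves safety; a valid post-grant sequence is P2, P3, P4, P5, P0.
Key observation: even at the reduced pool (0, 1, 0), P2 fits immediately, so safety survives the grant.
Verifying the post-grant state step by step:
  pool = (0, 1, 0)
  run P2 (needs (0, 1, 0), free (0, 1, 0)); after release of (1, 1, 0) the pool is (1, 2, 0)
  run P3 (needs (0, 2, 0), free (1, 2, 0)); after release of (0, 3, 0) the pool is (1, 5, 0)
  run P4 (needs (0, 3, 0), free (1, 5, 0)); after release of (0, 0, 2) the pool is (1, 5, 2)
  run P5 (needs (0, 2, 2), free (1, 5, 2)); after release of (0, 1, 1) the pool is (1, 6, 3)
  run P0 (needs (0, 4, 1), free (1, 6, 3)); after release of (1, 2, 1) the pool is (2, 8, 4)


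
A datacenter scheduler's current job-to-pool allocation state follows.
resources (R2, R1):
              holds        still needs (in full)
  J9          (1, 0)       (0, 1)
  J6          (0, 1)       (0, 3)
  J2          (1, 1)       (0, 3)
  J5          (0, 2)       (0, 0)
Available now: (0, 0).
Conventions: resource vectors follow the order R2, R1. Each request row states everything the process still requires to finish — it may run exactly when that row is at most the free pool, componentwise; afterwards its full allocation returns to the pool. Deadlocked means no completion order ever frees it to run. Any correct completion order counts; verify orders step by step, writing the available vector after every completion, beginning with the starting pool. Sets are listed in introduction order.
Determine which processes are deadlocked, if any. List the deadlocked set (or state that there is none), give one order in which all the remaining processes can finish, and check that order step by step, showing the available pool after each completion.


The deadlocked set is J6 and J2.
Key observation: after J5, J9 complete, (1, 2) is the best the pool ever gets, yet each leftover process wants more R1.
The rest can finish in the order J5, J9. Check, step by step:
  pool = (0, 0)
  J5: need (0, 0) fits (0, 0); releases (0, 2), pool now (0, 2)
  J9: need (0, 1) fits (0, 2); releases (1, 0), pool now (1, 2)
The blocked processes can never fit:
  blocked: J6 wants (0, 3), pool (1, 2) — not enough R1
  blocked: J2 wants (0, 3), pool (1, 2) — not enough R1


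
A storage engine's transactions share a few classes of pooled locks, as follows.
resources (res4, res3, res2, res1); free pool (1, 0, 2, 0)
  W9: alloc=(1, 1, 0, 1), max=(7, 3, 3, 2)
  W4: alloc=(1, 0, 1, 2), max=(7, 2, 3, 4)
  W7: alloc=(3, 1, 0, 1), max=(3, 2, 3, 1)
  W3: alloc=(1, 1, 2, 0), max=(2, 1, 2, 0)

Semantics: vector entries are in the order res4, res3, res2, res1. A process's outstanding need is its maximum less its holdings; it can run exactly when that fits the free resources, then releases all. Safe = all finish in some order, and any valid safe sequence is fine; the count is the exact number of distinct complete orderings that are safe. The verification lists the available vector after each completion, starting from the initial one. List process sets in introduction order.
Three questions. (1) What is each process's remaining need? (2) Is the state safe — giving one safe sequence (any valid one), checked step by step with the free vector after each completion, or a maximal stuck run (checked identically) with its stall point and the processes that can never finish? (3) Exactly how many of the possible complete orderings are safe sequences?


(1) Outstanding need per process (order res4, res3, res2, res1):
  W9: (6, 2, 3, 1)
  W4: (6, 2, 2, 2)
  W7: (0, 1, 3, 0)
  W3: (1, 0, 0, 0)
(2) The state is UNSAFE.
Key observation: no order helps: past W3, W7, the free pool tops out at (5, 2, 4, 1), below what each blocked process needs in res4.
A maximal execution: W3, W7 — then nothing else fits. Step-by-step check:
  pool = (1, 0, 2, 0)
  run W3 (needs (1, 0, 0, 0), free (1, 0, 2, 0)); after release of (1, 1, 2, 0) the pool is (2, 1, 4, 0)
  run W7 (needs (0, 1, 3, 0), free (2, 1, 4, 0)); after release of (3, 1, 0, 1) the pool is (5, 2, 4, 1)
  W9 cannot run: need (6, 2, 3, 1) vs free (5, 2, 4, 1) (insufficient res4)
  W4 cannot run: need (6, 2, 2, 2) vs free (5, 2, 4, 1) (insufficient res4 and res1)
Never able to finish: W9 and W4.
(3) Precisely 0 of the possible complete orderings are safe sequences.


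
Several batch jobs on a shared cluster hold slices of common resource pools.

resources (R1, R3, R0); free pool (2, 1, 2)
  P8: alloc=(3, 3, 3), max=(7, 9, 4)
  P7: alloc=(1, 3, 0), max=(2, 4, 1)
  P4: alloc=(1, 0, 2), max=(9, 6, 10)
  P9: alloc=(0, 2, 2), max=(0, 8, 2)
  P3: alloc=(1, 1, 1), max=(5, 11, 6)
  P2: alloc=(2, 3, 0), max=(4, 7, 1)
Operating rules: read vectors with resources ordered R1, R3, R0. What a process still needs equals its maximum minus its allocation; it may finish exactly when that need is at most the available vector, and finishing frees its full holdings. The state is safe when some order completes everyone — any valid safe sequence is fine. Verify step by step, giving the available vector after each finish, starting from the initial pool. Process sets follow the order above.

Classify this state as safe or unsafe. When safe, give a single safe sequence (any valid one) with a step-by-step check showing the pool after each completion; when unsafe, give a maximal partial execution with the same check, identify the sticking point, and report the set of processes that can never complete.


SAFE — a valid safe sequence is P7, P2, P8, P3, P9, P4.
Key observation: P7 marks the first exact bind of the order: its need (1, 1, 1) fits the free (2, 1, 2) with zero slack on a requested resource.
Verifying each step:
  pool = (2, 1, 2)
  P7: need (1, 1, 1) fits (2, 1, 2); releases (1, 3, 0), pool now (3, 4, 2)
  P2: need (2, 4, 1) fits (3, 4, 2); releases (2, 3, 0), pool now (5, 7, 2)
  P8: need (4, 6, 1) fits (5, 7, 2); releases (3, 3, 3), pool now (8, 10, 5)
  P3: need (4, 10, 5) fits (8, 10, 5); releases (1, 1, 1), pool now (9, 11, 6)
  P9: need (0, 6, 0) fits (9, 11, 6); releases (0, 2, 2), pool now (9, 13, 8)
  P4: need (8, 6, 8) fits (9, 13, 8); releases (1, 0, 2), pool now (10, 13, 10)


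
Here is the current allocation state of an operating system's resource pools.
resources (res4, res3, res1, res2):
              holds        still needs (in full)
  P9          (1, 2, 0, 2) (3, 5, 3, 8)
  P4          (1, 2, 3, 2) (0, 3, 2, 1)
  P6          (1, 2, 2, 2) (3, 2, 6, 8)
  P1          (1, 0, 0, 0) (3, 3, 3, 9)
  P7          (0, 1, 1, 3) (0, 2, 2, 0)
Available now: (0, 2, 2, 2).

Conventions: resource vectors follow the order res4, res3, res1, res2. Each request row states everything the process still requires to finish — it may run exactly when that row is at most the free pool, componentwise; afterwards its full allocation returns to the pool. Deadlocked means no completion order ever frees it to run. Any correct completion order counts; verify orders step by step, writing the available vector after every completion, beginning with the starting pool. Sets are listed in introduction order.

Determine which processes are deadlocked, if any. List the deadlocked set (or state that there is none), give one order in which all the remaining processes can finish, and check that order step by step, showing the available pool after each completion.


The deadlocked set is P9, P6 and P1.
Key observation: even finishing P7, P4 leaves just (1, 5, 6, 7) free — too little res4 for any of the remaining processes.
A valid finishing order for the others: P7, P4. Verifying each step:
  pool = (0, 2, 2, 2)
  P7: need (0, 2, 2, 0) fits (0, 2, 2, 2); releases (0, 1, 1, 3), pool now (0, 3, 3, 5)
  P4: need (0, 3, 2, 1) fits (0, 3, 3, 5); releases (1, 2, 3, 2), pool now (1, 5, 6, 7)
None of the blocked processes ever fits:
  P9 cannot run: need (3, 5, 3, 8) vs free (1, 5, 6, 7) (insufficient res4 and res2)
  P6 cannot run: need (3, 2, 6, 8) vs free (1, 5, 6, 7) (insufficient res4 and res2)
  P1 cannot run: need (3, 3, 3, 9) vs free (1, 5, 6, 7) (insufficient res4 and res2)


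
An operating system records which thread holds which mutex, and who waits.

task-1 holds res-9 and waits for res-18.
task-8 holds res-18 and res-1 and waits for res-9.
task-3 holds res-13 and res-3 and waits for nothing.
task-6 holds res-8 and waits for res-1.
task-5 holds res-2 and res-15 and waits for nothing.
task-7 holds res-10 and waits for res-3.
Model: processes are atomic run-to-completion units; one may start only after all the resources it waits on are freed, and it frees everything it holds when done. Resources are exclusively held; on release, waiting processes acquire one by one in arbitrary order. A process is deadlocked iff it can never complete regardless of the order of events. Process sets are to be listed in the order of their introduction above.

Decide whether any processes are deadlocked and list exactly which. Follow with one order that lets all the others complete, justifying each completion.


Deadlocked: task-1, task-8 and task-6.
Key observation: the loop task-1 -> task-8 -> task-1 blocks itself forever; task-6 waits into the deadlock from upstream.
The rest can finish in the order task-5, task-3, task-7.
Verifying each step:
  task-5 waits on nothing -> runs at once and releases res-2 and res-15
  task-3 waits on nothing -> runs at once and releases res-13 and res-3
  task-7: everything it awaited (res-3) is free; runs, freeing res-10


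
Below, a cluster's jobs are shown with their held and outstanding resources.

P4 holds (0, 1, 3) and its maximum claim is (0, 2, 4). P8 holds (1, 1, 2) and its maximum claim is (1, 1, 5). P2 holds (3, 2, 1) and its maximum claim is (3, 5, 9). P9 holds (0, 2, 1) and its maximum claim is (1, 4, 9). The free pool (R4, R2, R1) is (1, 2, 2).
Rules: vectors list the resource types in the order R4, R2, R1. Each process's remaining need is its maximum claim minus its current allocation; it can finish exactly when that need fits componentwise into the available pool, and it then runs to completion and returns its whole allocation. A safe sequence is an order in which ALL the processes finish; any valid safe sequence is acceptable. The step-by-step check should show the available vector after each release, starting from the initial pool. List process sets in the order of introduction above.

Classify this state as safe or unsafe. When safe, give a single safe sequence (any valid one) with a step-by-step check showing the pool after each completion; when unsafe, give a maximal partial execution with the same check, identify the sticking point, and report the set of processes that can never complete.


UNSAFE — no complete ordering exists.
Key observation: P4, P8 can finish, but then (2, 4, 7) is all there is, and the blocked group's R1 demands exceed it.
The run P4, P8 cannot be extended any further. Check, step by step:
  pool = (1, 2, 2)
  P4 needs (0, 1, 1) <= (1, 2, 2) -> finishes; pool += (0, 1, 3) = (1, 3, 5)
  P8 needs (0, 0, 3) <= (1, 3, 5) -> finishes; pool += (1, 1, 2) = (2, 4, 7)
  blocked: P2 wants (0, 3, 8), pool (2, 4, 7) — not enough R1
  blocked: P9 wants (1, 2, 8), pool (2, 4, 7) — not enough R1
Never able to finish: P2 and P9.


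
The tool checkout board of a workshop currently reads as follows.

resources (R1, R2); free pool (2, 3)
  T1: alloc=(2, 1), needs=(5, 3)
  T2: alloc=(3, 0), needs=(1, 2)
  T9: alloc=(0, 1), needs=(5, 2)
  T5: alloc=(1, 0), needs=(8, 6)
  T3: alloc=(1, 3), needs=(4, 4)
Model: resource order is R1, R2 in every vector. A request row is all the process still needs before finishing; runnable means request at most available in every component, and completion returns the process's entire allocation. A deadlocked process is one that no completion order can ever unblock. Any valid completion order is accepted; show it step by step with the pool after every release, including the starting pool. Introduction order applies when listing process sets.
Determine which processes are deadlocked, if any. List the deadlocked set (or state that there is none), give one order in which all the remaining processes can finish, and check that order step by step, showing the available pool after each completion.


No process is deadlocked.
Key observation: no deadlock: T2 fits now, and the freed resources carry the rest through.
One completion order for the rest: T2, T1, T3, T5, T9. Step-by-step check:
  pool = (2, 3)
  run T2 (needs (1, 2), free (2, 3)); after release of (3, 0) the pool is (5, 3)
  run T1 (needs (5, 3), free (5, 3)); after release of (2, 1) the pool is (7, 4)
  run T3 (needs (4, 4), free (7, 4)); after release of (1, 3) the pool is (8, 7)
  run T5 (needs (8, 6), free (8, 7)); after release of (1, 0) the pool is (9, 7)
  run T9 (needs (5, 2), free (9, 7)); after release of (0, 1) the pool is (9, 8)


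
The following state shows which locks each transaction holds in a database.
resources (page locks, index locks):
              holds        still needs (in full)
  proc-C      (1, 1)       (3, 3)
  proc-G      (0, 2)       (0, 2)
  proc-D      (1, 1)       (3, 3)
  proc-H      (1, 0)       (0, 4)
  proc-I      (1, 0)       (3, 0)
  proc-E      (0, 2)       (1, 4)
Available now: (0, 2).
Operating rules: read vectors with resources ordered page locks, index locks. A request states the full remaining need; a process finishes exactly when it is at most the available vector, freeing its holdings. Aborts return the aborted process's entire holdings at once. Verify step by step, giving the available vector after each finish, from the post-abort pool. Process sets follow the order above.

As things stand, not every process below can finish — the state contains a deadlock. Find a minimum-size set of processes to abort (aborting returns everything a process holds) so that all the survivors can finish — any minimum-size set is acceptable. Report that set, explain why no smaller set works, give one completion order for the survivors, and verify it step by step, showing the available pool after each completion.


Abort proc-C and proc-D.
Key observation: proc-I was stuck for good until proc-C and proc-D gave back (2, 2); in the order shown it finishes at step 3.
Why nothing smaller works — every single abort fails: proc-C alone leaves proc-D blocked (short on page locks); proc-G alone leaves proc-C blocked (short on page locks); proc-D alone leaves proc-C blocked (short on page locks); proc-H alone leaves proc-C blocked (short on page locks); proc-I alone leaves proc-C blocked (short on page locks); proc-E alone leaves proc-C blocked (short on page locks).
The survivors complete as proc-E, proc-H, proc-I, proc-G. Verifying each step (starting from the post-abort pool):
  pool = (2, 4)
  run proc-E (needs (1, 4), free (2, 4)); after release of (0, 2) the pool is (2, 6)
  run proc-H (needs (0, 4), free (2, 6)); after release of (1, 0) the pool is (3, 6)
  run proc-I (needs (3, 0), free (3, 6)); after release of (1, 0) the pool is (4, 6)
  run proc-G (needs (0, 2), free (4, 6)); after release of (0, 2) the pool is (4, 8)


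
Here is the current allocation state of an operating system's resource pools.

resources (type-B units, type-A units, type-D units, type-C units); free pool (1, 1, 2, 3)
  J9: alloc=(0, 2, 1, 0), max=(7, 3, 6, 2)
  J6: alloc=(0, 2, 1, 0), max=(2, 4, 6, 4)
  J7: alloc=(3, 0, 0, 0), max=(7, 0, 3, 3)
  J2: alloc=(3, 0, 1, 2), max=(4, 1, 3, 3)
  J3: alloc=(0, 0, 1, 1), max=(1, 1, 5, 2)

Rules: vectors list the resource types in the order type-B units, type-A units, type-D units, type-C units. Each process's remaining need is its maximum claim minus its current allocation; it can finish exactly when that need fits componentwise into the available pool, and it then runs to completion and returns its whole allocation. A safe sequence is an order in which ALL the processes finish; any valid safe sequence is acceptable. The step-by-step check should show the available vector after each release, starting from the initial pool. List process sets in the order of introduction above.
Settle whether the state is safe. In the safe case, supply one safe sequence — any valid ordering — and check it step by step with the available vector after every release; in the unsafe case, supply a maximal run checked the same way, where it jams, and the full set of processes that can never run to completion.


The state is UNSAFE.
Key observation: no order helps: past J2, J7, the free pool tops out at (7, 1, 3, 5), below what each blocked process needs in type-D units.
The run J2, J7 cannot be extended any further. Check, step by step:
  pool = (1, 1, 2, 3)
  run J2 (needs (1, 1, 2, 1), free (1, 1, 2, 3)); after release of (3, 0, 1, 2) the pool is (4, 1, 3, 5)
  run J7 (needs (4, 0, 3, 3), free (4, 1, 3, 5)); after release of (3, 0, 0, 0) the pool is (7, 1, 3, 5)
  J9 cannot run: need (7, 1, 5, 2) vs free (7, 1, 3, 5) (insufficient type-D units)
  J6 cannot run: need (2, 2, 5, 4) vs free (7, 1, 3, 5) (insufficient type-A units and type-D units)
  J3 cannot run: need (1, 1, 4, 1) vs free (7, 1, 3, 5) (insufficient type-D units)
Processes that can never finish: J9, J6 and J3.


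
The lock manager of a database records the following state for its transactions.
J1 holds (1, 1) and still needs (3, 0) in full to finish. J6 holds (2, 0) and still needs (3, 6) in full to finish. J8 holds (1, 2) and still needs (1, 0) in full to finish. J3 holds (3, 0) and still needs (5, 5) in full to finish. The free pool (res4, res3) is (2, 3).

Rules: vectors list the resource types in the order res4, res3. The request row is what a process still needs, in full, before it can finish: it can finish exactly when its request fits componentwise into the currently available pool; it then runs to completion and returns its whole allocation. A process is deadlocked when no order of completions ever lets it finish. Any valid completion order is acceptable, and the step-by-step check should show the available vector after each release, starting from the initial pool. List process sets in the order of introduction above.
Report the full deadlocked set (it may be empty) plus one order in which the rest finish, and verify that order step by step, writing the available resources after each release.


Nothing here is deadlocked.
Key observation: J8 leads a chain of completions in which each release enables another process.
One completion order for the rest: J8, J1, J6, J3. Step-by-step check:
  pool = (2, 3)
  run J8 (needs (1, 0), free (2, 3)); after release of (1, 2) the pool is (3, 5)
  run J1 (needs (3, 0), free (3, 5)); after release of (1, 1) the pool is (4, 6)
  run J6 (needs (3, 6), free (4, 6)); after release of (2, 0) the pool is (6, 6)
  run J3 (needs (5, 5), free (6, 6)); after release of (3, 0) the pool is (9, 6)


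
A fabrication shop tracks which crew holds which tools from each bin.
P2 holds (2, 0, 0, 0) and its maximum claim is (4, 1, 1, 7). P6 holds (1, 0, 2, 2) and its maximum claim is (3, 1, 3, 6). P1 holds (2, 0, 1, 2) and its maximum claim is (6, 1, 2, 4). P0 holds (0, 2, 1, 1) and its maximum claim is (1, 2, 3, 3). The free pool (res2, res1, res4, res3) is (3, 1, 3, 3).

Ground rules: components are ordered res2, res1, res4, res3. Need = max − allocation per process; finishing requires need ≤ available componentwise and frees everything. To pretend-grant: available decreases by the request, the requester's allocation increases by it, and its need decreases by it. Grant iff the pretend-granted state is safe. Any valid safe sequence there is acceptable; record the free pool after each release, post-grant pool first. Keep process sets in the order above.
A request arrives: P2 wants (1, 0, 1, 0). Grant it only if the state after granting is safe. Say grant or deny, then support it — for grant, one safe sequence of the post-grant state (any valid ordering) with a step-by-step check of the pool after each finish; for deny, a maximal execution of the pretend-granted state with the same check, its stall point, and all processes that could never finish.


DENY. Granting would leave the state unsafe.
Key observation: after P0, P6 the pool peaks at (3, 3, 5, 6), and each blocked process is short somewhere: P2 on res3; P1 on res2.
After a pretend grant, a maximal execution: P0, P6 — then nothing else fits. Check, step by step:
  pool = (2, 1, 2, 3)
  P0: need (1, 0, 2, 2) fits (2, 1, 2, 3); releases (0, 2, 1, 1), pool now (2, 3, 3, 4)
  P6: need (2, 1, 1, 4) fits (2, 3, 3, 4); releases (1, 0, 2, 2), pool now (3, 3, 5, 6)
  P2 cannot run: need (1, 1, 0, 7) vs free (3, 3, 5, 6) (insufficient res3)
  P1 cannot run: need (4, 1, 1, 2) vs free (3, 3, 5, 6) (insufficient res2)
Processes that could never finish after the grant: P2 and P1.


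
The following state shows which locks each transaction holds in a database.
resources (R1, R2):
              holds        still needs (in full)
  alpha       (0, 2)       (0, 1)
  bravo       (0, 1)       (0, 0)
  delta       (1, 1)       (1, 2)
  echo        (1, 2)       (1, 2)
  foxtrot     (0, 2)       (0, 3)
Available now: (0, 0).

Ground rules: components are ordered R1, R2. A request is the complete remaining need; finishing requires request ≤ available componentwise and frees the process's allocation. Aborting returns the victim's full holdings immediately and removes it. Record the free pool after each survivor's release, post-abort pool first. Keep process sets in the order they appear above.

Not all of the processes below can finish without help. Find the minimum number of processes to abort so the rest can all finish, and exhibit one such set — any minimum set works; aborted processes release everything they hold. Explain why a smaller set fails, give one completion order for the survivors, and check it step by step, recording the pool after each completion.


The answer: abort echo.
Key observation: the deadlocked delta becomes finishable only because echo released (1, 2); it completes at step 1 below.
Minimality: the empty abort set fails — the state is deadlocked as it stands.
One survivor order: delta, bravo, alpha, foxtrot. Check, step by step (post-abort pool first):
  pool = (1, 2)
  delta: need (1, 2) fits (1, 2); releases (1, 1), pool now (2, 3)
  bravo: need (0, 0) fits (2, 3); releases (0, 1), pool now (2, 4)
  alpha: need (0, 1) fits (2, 4); releases (0, 2), pool now (2, 6)
  foxtrot: need (0, 3) fits (2, 6); releases (0, 2), pool now (2, 8)


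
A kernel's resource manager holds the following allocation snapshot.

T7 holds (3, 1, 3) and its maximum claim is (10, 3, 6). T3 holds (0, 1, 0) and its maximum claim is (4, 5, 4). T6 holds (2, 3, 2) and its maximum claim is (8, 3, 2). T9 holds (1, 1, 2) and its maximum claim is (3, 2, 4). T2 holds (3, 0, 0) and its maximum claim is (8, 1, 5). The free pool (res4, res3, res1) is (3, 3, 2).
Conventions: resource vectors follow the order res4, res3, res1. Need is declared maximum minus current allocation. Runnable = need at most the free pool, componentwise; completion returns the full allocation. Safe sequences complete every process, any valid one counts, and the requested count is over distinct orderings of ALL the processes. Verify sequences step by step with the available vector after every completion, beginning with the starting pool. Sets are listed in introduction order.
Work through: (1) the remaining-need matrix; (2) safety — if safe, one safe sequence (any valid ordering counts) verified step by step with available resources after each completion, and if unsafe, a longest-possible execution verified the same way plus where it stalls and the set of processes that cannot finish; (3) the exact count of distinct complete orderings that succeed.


(1) Need matrix, components ordered res4, res3, res1:
  T7: (7, 2, 3)
  T3: (4, 4, 4)
  T6: (6, 0, 0)
  T9: (2, 1, 2)
  T2: (5, 1, 5)
(2) UNSAFE.
Key observation: after T9, T3 complete, (4, 5, 4) is the best the pool ever gets, yet each leftover process wants more res4.
A maximal execution: T9, T3 — then nothing else fits. Walking it through:
  pool = (3, 3, 2)
  run T9 (needs (2, 1, 2), free (3, 3, 2)); after release of (1, 1, 2) the pool is (4, 4, 4)
  run T3 (needs (4, 4, 4), free (4, 4, 4)); after release of (0, 1, 0) the pool is (4, 5, 4)
  T7 still needs (7, 2, 3) but only (4, 5, 4) is free — short on res4
  T6 still needs (6, 0, 0) but only (4, 5, 4) is free — short on res4
  T2 still needs (5, 1, 5) but only (4, 5, 4) is free — short on res4 and res1
Processes that can never finish: T7, T6 and T2.
(3) Precisely 0 of the possible complete orderings are safe sequences.


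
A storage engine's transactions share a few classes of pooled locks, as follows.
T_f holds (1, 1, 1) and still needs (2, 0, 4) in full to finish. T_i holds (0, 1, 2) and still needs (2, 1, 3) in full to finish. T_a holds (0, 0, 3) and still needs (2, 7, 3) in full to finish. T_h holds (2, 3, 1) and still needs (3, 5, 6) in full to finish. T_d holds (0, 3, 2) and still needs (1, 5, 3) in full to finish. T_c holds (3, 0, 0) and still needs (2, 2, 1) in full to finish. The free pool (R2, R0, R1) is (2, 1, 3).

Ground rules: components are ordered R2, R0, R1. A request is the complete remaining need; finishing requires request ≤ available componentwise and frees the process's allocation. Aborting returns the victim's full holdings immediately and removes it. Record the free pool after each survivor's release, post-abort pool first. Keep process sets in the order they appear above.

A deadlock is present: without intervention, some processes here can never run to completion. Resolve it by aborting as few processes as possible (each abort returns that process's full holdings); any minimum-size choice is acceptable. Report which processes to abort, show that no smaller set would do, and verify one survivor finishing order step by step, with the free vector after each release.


The answer: abort T_d.
Key observation: before aborting T_d, T_h was permanently blocked — no order could ever run it; afterwards it completes at step 3.
Minimality: the empty abort set fails — the state is deadlocked as it stands.
One survivor order: T_f, T_i, T_h, T_a, T_c. Check, step by step (post-abort pool first):
  pool = (2, 4, 5)
  T_f: need (2, 0, 4) fits (2, 4, 5); releases (1, 1, 1), pool now (3, 5, 6)
  T_i: need (2, 1, 3) fits (3, 5, 6); releases (0, 1, 2), pool now (3, 6, 8)
  T_h: need (3, 5, 6) fits (3, 6, 8); releases (2, 3, 1), pool now (5, 9, 9)
  T_a: need (2, 7, 3) fits (5, 9, 9); releases (0, 0, 3), pool now (5, 9, 12)
  T_c: need (2, 2, 1) fits (5, 9, 12); releases (3, 0, 0), pool now (8, 9, 12)
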